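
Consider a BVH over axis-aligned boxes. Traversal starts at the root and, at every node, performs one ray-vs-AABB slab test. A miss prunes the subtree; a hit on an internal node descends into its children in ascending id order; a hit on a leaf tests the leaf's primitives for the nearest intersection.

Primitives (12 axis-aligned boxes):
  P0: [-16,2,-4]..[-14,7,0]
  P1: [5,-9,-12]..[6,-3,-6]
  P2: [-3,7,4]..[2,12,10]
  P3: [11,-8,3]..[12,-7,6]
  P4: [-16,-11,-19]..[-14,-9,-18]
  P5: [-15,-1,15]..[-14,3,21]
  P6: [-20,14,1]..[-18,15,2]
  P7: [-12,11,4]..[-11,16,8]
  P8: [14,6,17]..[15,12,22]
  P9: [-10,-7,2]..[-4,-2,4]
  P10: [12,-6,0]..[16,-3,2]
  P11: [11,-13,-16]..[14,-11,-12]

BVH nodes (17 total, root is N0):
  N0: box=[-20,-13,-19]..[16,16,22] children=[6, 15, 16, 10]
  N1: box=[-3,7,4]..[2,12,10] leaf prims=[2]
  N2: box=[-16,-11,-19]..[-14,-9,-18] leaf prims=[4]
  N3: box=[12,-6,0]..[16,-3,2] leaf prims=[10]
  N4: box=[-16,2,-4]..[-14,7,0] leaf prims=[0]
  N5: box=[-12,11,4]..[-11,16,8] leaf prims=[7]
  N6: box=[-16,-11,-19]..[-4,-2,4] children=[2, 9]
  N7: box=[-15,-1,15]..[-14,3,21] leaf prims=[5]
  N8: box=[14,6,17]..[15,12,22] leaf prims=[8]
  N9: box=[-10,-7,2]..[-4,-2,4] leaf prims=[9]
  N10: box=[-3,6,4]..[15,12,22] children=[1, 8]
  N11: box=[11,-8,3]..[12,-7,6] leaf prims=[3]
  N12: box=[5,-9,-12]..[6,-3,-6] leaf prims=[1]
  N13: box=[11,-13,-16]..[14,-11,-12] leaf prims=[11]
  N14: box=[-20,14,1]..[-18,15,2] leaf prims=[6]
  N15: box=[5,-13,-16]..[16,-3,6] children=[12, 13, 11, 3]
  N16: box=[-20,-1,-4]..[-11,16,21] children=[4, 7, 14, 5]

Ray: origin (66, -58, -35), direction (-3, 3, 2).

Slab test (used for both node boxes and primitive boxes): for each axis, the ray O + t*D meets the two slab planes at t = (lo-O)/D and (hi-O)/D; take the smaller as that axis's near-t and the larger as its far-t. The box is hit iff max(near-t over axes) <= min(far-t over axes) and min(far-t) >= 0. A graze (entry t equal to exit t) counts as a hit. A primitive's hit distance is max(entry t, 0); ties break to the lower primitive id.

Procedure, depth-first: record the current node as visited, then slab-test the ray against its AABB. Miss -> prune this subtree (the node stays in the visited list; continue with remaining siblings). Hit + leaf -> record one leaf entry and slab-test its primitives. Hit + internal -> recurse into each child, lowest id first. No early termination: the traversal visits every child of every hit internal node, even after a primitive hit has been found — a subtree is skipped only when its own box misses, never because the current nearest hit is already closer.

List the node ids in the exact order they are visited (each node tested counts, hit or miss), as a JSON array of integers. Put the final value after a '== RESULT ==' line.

Trace the traversal:
N0 x:[50/3,86/3] y:[15,74/3] z:[8,57/2] -> hit [50/3,74/3], descend [6, 10, 15, 16]
  N6 x:[70/3,82/3] y:[47/3,56/3] z:[8,39/2] -> miss, prune
  N10 x:[17,23] y:[64/3,70/3] z:[39/2,57/2] -> hit [64/3,23], descend [1, 8]
    N1 x:[64/3,23] y:[65/3,70/3] z:[39/2,45/2] -> hit [65/3,45/2] leaf, test {P2@t=65/3}
    N8 x:[17,52/3] y:[64/3,70/3] z:[26,57/2] -> miss, prune
  N15 x:[50/3,61/3] y:[15,55/3] z:[19/2,41/2] -> hit [50/3,55/3], descend [3, 11, 12, 13]
    N3 x:[50/3,18] y:[52/3,55/3] z:[35/2,37/2] -> hit [35/2,18] leaf, test {P10@t=35/2}
    N11 x:[18,55/3] y:[50/3,17] z:[19,41/2] -> miss, prune
    N12 x:[20,61/3] y:[49/3,55/3] z:[23/2,29/2] -> miss, prune
    N13 x:[52/3,55/3] y:[15,47/3] z:[19/2,23/2] -> miss, prune
  N16 x:[77/3,86/3] y:[19,74/3] z:[31/2,28] -> miss, prune

Visited [0, 6, 10, 1, 8, 15, 3, 11, 12, 13, 16]. Tests: 11 box, 2 leaf. Nearest: P10.

== RESULT ==
[0, 6, 10, 1, 8, 15, 3, 11, 12, 13, 16]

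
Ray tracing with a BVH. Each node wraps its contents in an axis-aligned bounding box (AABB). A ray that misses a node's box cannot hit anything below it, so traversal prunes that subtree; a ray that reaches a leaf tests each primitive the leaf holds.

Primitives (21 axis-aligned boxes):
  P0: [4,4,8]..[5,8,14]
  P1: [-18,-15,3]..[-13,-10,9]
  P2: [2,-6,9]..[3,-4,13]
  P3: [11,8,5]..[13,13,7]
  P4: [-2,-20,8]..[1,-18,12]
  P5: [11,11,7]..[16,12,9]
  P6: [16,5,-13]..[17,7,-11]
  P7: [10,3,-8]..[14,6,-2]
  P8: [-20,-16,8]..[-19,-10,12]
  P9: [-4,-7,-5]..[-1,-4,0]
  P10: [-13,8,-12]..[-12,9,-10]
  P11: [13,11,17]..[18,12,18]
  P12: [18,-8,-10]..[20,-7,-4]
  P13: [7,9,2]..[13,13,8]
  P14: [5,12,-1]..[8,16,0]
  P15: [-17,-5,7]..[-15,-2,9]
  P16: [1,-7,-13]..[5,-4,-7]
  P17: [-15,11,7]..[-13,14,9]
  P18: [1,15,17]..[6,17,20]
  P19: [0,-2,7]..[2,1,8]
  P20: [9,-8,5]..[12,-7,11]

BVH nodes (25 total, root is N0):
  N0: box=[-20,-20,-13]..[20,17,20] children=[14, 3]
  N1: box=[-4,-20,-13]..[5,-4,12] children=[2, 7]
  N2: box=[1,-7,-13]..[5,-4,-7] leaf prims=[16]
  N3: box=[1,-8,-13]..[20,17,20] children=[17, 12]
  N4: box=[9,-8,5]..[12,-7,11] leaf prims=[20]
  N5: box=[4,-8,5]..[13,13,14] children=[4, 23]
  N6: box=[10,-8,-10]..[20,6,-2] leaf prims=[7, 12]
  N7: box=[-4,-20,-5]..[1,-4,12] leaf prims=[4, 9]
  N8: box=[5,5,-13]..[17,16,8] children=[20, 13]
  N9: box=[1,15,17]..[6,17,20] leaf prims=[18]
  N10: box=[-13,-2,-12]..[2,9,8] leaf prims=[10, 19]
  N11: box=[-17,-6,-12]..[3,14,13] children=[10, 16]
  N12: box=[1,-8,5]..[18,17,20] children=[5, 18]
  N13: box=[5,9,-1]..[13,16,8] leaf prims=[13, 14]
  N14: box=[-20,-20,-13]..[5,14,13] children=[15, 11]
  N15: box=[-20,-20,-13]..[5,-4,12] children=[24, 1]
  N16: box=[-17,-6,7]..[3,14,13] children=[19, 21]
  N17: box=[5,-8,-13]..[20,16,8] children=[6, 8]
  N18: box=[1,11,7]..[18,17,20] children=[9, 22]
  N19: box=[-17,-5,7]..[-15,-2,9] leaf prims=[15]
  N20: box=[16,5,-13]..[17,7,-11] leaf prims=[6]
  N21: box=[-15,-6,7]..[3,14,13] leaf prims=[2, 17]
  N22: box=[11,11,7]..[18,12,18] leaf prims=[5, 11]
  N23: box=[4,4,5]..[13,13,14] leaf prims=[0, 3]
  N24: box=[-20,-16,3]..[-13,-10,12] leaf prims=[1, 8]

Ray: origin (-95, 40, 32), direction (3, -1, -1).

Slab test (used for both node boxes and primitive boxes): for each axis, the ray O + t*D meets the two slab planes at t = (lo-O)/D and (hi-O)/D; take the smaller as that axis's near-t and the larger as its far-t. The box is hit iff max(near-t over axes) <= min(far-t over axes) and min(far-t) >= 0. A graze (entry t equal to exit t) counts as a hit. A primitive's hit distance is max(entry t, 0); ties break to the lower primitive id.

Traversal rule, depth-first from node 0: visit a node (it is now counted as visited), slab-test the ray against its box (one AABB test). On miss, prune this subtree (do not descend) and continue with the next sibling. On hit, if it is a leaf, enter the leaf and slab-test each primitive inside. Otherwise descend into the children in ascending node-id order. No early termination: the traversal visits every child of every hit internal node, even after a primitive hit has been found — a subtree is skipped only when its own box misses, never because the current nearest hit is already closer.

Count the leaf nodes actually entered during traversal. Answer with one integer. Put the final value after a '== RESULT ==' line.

Traverse from the root:
N0 x:[25,115/3] y:[23,60] z:[12,45] -> hit [25,115/3], descend [3, 14]
  N3 x:[32,115/3] y:[23,48] z:[12,45] -> hit [32,115/3], descend [12, 17]
    N12 x:[32,113/3] y:[23,48] z:[12,27] -> miss, prune
    N17 x:[100/3,115/3] y:[24,48] z:[24,45] -> hit [100/3,115/3], descend [6, 8]
      N6 x:[35,115/3] y:[34,48] z:[34,42] -> hit [35,115/3] leaf, test {P7@t=35, P12(miss)}
      N8 x:[100/3,112/3] y:[24,35] z:[24,45] -> hit [100/3,35], descend [13, 20]
        N13 x:[100/3,36] y:[24,31] z:[24,33] -> miss, prune
        N20 x:[37,112/3] y:[33,35] z:[43,45] -> miss, prune
  N14 x:[25,100/3] y:[26,60] z:[19,45] -> hit [26,100/3], descend [11, 15]
    N11 x:[26,98/3] y:[26,46] z:[19,44] -> hit [26,98/3], descend [10, 16]
      N10 x:[82/3,97/3] y:[31,42] z:[24,44] -> hit [31,97/3] leaf, test {P10(miss), P19(miss)}
      N16 x:[26,98/3] y:[26,46] z:[19,25] -> miss, prune
    N15 x:[25,100/3] y:[44,60] z:[20,45] -> miss, prune

Summary -> nodes [0, 3, 12, 17, 6, 8, 13, 20, 14, 11, 10, 16, 15]; box-tests=13; leaf-entries=2; first=P7

== RESULT ==
2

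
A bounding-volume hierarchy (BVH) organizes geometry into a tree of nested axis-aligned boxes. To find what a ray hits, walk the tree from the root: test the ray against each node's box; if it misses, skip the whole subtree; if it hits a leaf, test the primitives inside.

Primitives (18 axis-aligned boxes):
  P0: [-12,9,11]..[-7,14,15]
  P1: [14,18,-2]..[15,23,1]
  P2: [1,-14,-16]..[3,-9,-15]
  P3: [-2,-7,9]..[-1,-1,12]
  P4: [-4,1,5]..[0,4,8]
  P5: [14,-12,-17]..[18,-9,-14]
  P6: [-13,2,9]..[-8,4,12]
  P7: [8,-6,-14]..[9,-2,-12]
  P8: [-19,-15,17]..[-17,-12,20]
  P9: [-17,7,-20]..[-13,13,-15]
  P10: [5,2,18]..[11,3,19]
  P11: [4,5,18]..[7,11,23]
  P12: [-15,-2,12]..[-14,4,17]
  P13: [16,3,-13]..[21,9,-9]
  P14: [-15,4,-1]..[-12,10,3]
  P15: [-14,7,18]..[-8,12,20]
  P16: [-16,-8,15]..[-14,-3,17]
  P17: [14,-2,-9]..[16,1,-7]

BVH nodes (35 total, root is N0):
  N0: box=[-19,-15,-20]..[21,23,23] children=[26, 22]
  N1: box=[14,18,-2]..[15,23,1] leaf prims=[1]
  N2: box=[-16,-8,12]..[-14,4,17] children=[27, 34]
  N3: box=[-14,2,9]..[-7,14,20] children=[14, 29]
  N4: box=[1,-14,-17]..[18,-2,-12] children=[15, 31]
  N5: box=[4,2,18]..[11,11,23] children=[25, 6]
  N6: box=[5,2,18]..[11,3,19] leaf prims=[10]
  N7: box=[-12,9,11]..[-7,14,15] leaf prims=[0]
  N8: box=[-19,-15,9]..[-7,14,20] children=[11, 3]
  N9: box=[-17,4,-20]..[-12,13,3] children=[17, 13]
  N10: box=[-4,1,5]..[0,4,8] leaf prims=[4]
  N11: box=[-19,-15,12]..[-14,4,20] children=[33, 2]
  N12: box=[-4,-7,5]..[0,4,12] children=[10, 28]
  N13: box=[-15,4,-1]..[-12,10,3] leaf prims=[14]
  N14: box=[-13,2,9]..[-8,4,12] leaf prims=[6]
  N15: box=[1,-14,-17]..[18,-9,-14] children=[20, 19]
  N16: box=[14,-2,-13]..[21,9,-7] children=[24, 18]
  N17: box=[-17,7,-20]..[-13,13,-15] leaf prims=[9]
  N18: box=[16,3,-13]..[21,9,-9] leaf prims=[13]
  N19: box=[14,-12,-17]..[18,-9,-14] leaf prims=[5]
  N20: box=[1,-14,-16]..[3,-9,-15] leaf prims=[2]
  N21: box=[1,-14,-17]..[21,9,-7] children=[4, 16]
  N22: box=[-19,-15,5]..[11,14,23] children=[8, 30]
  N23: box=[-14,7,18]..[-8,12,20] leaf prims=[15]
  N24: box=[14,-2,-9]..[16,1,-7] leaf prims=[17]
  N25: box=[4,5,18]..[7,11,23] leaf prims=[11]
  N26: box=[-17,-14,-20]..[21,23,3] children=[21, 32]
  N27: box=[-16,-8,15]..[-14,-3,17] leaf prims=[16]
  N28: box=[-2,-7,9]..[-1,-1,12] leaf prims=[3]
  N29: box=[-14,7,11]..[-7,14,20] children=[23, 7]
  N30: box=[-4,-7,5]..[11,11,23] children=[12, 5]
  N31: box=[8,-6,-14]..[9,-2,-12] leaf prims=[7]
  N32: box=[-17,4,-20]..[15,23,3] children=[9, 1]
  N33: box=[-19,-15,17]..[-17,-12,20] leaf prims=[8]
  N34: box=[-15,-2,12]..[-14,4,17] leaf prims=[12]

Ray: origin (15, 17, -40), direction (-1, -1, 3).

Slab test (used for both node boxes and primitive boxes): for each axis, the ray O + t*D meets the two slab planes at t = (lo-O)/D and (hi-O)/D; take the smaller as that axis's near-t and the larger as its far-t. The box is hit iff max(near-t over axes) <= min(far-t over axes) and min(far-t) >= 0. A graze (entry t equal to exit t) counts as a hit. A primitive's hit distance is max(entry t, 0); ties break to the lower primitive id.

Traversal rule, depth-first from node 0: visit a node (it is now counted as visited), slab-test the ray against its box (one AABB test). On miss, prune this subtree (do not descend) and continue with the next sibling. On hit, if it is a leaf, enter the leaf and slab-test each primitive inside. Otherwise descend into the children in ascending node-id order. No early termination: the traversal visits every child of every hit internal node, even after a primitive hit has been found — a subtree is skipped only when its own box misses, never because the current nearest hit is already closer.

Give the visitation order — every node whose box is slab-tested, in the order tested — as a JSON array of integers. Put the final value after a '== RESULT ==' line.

Trace the traversal:
N0 x:[-6,34] y:[-6,32] z:[20/3,21] -> hit [20/3,21], descend [22, 26]
  N22 x:[4,34] y:[3,32] z:[15,21] -> hit [15,21], descend [8, 30]
    N8 x:[22,34] y:[3,32] z:[49/3,20] -> miss, prune
    N30 x:[4,19] y:[6,24] z:[15,21] -> hit [15,19], descend [5, 12]
      N5 x:[4,11] y:[6,15] z:[58/3,21] -> miss, prune
      N12 x:[15,19] y:[13,24] z:[15,52/3] -> hit [15,52/3], descend [10, 28]
        N10 x:[15,19] y:[13,16] z:[15,16] -> hit [15,16] leaf, test {P4@t=15}
        N28 x:[16,17] y:[18,24] z:[49/3,52/3] -> miss, prune
  N26 x:[-6,32] y:[-6,31] z:[20/3,43/3] -> hit [20/3,43/3], descend [21, 32]
    N21 x:[-6,14] y:[8,31] z:[23/3,11] -> hit [8,11], descend [4, 16]
      N4 x:[-3,14] y:[19,31] z:[23/3,28/3] -> miss, prune
      N16 x:[-6,1] y:[8,19] z:[9,11] -> miss, prune
    N32 x:[0,32] y:[-6,13] z:[20/3,43/3] -> hit [20/3,13], descend [1, 9]
      N1 x:[0,1] y:[-6,-1] z:[38/3,41/3] -> miss, prune
      N9 x:[27,32] y:[4,13] z:[20/3,43/3] -> miss, prune

Summary -> nodes [0, 22, 8, 30, 5, 12, 10, 28, 26, 21, 4, 16, 32, 1, 9]; box-tests=15; leaf-entries=1; first=P4

== RESULT ==
[0, 22, 8, 30, 5, 12, 10, 28, 26, 21, 4, 16, 32, 1, 9]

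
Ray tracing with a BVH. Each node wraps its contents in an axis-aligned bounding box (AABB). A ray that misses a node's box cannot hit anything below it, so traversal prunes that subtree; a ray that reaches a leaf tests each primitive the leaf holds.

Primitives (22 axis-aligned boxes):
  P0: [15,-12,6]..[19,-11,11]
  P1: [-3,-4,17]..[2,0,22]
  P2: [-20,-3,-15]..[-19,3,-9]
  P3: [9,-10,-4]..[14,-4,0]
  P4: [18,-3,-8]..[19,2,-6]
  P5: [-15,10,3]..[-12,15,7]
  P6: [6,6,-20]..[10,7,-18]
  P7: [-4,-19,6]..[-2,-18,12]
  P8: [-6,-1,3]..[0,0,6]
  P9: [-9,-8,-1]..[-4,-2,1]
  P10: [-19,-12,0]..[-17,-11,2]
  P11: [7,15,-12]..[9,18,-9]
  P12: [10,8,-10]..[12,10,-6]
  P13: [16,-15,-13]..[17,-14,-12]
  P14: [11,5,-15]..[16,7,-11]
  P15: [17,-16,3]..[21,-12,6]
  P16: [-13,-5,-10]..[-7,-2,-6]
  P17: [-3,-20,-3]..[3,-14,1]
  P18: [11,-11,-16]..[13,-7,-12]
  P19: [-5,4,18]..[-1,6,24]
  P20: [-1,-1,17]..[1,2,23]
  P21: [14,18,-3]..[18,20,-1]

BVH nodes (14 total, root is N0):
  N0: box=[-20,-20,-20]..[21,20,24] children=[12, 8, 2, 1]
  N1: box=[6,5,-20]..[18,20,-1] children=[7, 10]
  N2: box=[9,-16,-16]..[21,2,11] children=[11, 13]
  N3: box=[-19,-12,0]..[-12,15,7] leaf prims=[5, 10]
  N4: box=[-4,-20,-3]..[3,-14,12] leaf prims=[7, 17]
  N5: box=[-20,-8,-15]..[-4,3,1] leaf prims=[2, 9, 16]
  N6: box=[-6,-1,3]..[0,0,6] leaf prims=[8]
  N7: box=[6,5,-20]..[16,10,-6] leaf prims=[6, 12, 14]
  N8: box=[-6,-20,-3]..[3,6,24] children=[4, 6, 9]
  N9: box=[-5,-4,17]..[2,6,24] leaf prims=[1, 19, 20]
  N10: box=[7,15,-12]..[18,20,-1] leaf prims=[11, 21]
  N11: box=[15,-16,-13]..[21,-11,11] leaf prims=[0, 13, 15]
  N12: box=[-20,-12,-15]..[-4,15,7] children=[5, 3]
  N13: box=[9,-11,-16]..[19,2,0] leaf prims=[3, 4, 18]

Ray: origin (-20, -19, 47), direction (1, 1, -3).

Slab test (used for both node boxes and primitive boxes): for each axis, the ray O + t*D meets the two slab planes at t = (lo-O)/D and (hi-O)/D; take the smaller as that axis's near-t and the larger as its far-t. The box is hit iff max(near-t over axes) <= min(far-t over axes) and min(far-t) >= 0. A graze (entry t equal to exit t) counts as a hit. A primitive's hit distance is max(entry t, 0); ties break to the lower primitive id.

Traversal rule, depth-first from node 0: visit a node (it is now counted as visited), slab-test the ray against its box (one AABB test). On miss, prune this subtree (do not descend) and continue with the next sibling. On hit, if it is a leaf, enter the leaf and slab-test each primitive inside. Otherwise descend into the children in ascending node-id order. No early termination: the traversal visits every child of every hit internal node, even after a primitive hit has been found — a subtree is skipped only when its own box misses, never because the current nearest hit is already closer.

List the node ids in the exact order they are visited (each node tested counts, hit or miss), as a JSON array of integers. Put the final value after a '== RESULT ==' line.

Trace the traversal:
N0 x:[0,41] y:[-1,39] z:[23/3,67/3] -> hit [23/3,67/3], descend [1, 2, 8, 12]
  N1 x:[26,38] y:[24,39] z:[16,67/3] -> miss, prune
  N2 x:[29,41] y:[3,21] z:[12,21] -> miss, prune
  N8 x:[14,23] y:[-1,25] z:[23/3,50/3] -> hit [14,50/3], descend [4, 6, 9]
    N4 x:[16,23] y:[-1,5] z:[35/3,50/3] -> miss, prune
    N6 x:[14,20] y:[18,19] z:[41/3,44/3] -> miss, prune
    N9 x:[15,22] y:[15,25] z:[23/3,10] -> miss, prune
  N12 x:[0,16] y:[7,34] z:[40/3,62/3] -> hit [40/3,16], descend [3, 5]
    N3 x:[1,8] y:[7,34] z:[40/3,47/3] -> miss, prune
    N5 x:[0,16] y:[11,22] z:[46/3,62/3] -> hit [46/3,16] leaf, test {P2(miss), P9@t=46/3, P16(miss)}

Visited [0, 1, 2, 8, 4, 6, 9, 12, 3, 5]. Tests: 10 box, 1 leaf. Nearest: P9.

== RESULT ==
[0, 1, 2, 8, 4, 6, 9, 12, 3, 5]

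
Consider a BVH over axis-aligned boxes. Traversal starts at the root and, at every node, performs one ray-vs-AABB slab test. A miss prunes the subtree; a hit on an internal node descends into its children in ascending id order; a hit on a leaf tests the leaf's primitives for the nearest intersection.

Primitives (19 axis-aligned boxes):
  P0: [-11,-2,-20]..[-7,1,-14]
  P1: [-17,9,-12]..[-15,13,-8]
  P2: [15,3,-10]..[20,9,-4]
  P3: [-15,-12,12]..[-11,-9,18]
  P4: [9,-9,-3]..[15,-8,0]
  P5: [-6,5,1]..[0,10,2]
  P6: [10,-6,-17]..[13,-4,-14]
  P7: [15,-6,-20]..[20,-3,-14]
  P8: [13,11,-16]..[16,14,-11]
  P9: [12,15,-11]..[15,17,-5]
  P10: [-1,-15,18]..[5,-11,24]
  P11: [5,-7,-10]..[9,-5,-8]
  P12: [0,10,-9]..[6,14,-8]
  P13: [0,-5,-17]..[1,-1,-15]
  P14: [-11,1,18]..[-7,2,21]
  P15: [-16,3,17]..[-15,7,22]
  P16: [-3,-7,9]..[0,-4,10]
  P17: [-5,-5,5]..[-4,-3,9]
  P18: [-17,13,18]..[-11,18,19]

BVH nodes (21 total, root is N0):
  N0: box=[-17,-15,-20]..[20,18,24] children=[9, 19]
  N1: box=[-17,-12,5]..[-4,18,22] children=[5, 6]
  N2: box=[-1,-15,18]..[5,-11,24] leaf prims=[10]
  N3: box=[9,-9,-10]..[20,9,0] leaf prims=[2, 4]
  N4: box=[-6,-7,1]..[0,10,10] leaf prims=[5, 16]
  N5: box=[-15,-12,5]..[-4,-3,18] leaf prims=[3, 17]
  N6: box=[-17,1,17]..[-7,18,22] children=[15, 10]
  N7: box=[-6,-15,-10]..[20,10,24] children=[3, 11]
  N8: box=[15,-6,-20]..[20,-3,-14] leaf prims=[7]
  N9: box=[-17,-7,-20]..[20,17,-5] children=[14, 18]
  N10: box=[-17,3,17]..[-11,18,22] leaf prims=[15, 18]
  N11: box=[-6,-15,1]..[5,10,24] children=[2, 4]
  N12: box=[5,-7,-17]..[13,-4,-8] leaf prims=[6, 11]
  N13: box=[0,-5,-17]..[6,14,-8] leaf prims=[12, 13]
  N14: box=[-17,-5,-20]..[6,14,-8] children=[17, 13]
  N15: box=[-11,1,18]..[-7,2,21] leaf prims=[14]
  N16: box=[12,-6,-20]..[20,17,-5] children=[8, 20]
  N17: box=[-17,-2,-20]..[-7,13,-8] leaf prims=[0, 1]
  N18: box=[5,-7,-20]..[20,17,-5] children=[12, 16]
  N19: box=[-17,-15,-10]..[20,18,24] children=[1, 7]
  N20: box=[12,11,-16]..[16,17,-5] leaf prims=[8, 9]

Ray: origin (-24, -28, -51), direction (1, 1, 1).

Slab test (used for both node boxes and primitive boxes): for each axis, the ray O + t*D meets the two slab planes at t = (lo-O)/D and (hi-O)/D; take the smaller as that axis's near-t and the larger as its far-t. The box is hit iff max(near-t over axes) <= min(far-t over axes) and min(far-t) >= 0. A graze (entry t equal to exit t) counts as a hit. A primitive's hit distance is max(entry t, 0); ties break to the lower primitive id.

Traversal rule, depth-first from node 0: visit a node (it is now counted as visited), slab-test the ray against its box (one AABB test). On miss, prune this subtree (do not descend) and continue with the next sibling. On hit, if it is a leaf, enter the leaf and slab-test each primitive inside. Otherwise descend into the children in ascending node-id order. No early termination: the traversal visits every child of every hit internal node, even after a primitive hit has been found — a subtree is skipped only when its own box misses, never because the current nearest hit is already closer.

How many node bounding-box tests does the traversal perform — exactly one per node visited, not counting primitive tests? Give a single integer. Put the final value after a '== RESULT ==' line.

Traverse from the root:
N0 x:[7,44] y:[13,46] z:[31,75] -> hit [31,44], descend [9, 19]
  N9 x:[7,44] y:[21,45] z:[31,46] -> hit [31,44], descend [14, 18]
    N14 x:[7,30] y:[23,42] z:[31,43] -> miss, prune
    N18 x:[29,44] y:[21,45] z:[31,46] -> hit [31,44], descend [12, 16]
      N12 x:[29,37] y:[21,24] z:[34,43] -> miss, prune
      N16 x:[36,44] y:[22,45] z:[31,46] -> hit [36,44], descend [8, 20]
        N8 x:[39,44] y:[22,25] z:[31,37] -> miss, prune
        N20 x:[36,40] y:[39,45] z:[35,46] -> hit [39,40] leaf, test {P8@t=39, P9(miss)}
  N19 x:[7,44] y:[13,46] z:[41,75] -> hit [41,44], descend [1, 7]
    N1 x:[7,20] y:[16,46] z:[56,73] -> miss, prune
    N7 x:[18,44] y:[13,38] z:[41,75] -> miss, prune

11 AABB tests over nodes [0, 9, 14, 18, 12, 16, 8, 20, 19, 1, 7]; 1 leaf entered; closest P8.

== RESULT ==
11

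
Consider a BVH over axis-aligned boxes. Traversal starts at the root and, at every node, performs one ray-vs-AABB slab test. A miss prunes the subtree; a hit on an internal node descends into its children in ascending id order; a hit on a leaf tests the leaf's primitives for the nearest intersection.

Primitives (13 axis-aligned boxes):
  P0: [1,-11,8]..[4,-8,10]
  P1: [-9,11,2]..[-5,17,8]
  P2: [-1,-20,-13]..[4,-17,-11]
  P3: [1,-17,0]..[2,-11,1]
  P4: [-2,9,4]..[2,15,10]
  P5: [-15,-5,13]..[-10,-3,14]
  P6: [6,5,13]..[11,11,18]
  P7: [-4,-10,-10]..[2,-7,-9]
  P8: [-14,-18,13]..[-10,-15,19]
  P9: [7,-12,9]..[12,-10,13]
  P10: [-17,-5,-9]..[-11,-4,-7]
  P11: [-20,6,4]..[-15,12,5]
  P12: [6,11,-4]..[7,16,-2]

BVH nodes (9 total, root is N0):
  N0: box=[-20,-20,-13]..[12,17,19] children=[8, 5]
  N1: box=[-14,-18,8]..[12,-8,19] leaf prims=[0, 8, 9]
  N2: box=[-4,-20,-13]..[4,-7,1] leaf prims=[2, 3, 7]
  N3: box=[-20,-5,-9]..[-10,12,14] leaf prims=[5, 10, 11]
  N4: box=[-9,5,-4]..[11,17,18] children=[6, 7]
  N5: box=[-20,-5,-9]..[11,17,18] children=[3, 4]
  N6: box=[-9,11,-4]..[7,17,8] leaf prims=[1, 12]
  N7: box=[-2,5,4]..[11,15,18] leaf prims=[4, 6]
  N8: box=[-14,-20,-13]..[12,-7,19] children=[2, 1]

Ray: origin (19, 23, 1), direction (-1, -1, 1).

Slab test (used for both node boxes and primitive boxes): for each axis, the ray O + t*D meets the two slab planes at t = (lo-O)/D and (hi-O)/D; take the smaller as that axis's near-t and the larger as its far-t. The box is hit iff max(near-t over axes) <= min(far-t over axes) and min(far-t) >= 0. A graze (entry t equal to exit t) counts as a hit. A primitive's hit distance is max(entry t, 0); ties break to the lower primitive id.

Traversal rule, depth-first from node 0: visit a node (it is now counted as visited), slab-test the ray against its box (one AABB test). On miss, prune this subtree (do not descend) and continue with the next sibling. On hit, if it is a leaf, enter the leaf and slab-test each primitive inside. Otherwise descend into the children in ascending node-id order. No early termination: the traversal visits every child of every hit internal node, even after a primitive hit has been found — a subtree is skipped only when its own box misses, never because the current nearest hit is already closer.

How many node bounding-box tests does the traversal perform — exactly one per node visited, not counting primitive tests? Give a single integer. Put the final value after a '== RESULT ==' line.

Trace the traversal:
N0 x:[7,39] y:[6,43] z:[-14,18] -> hit [7,18], descend [5, 8]
  N5 x:[8,39] y:[6,28] z:[-10,17] -> hit [8,17], descend [3, 4]
    N3 x:[29,39] y:[11,28] z:[-10,13] -> miss, prune
    N4 x:[8,28] y:[6,18] z:[-5,17] -> hit [8,17], descend [6, 7]
      N6 x:[12,28] y:[6,12] z:[-5,7] -> miss, prune
      N7 x:[8,21] y:[8,18] z:[3,17] -> hit [8,17] leaf, test {P4(miss), P6@t=12}
  N8 x:[7,33] y:[30,43] z:[-14,18] -> miss, prune

Visited [0, 5, 3, 4, 6, 7, 8]. Tests: 7 box, 1 leaf. Nearest: P6.

== RESULT ==
7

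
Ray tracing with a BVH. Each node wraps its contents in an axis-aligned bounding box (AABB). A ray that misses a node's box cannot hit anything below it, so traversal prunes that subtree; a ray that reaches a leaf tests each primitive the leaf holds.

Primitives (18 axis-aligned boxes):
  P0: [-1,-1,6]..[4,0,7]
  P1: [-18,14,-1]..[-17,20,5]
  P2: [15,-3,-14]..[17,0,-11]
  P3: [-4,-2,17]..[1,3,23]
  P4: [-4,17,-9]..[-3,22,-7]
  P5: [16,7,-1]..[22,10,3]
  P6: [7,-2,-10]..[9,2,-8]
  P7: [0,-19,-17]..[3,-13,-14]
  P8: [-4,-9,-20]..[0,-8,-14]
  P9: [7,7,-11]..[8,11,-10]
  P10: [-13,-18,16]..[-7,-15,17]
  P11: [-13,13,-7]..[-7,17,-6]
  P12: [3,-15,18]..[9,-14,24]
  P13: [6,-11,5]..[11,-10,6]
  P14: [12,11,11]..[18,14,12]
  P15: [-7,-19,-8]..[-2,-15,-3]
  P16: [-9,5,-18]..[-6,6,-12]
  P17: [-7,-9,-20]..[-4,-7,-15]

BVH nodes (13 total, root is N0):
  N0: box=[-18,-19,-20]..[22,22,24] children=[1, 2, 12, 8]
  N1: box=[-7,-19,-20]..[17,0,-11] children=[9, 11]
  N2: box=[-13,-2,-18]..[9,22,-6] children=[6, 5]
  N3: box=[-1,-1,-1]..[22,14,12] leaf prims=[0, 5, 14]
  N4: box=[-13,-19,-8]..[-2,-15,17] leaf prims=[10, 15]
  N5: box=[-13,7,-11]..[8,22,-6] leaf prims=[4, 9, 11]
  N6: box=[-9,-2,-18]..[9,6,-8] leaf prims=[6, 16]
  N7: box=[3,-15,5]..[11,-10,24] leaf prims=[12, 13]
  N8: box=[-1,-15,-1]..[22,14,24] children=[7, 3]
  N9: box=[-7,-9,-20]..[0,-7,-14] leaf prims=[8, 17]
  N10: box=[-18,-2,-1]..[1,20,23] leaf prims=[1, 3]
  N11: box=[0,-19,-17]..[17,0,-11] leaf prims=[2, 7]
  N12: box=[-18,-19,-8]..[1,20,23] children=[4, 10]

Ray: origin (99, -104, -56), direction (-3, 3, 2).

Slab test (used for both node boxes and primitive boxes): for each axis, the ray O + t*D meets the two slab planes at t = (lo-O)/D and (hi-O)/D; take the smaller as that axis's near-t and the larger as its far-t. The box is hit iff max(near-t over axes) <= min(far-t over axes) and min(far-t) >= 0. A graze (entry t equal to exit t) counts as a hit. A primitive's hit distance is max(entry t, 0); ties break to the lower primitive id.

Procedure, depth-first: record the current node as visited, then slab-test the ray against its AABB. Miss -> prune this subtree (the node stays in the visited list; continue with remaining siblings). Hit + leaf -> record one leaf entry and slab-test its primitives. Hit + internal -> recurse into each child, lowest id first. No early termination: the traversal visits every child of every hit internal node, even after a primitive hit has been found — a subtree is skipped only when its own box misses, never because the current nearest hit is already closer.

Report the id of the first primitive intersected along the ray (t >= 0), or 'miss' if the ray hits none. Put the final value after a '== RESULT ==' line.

Trace the traversal:
N0 x:[77/3,39] y:[85/3,42] z:[18,40] -> hit [85/3,39], descend [1, 2, 8, 12]
  N1 x:[82/3,106/3] y:[85/3,104/3] z:[18,45/2] -> miss, prune
  N2 x:[30,112/3] y:[34,42] z:[19,25] -> miss, prune
  N8 x:[77/3,100/3] y:[89/3,118/3] z:[55/2,40] -> hit [89/3,100/3], descend [3, 7]
    N3 x:[77/3,100/3] y:[103/3,118/3] z:[55/2,34] -> miss, prune
    N7 x:[88/3,32] y:[89/3,94/3] z:[61/2,40] -> hit [61/2,94/3] leaf, test {P12(miss), P13@t=31}
  N12 x:[98/3,39] y:[85/3,124/3] z:[24,79/2] -> hit [98/3,39], descend [4, 10]
    N4 x:[101/3,112/3] y:[85/3,89/3] z:[24,73/2] -> miss, prune
    N10 x:[98/3,39] y:[34,124/3] z:[55/2,79/2] -> hit [34,39] leaf, test {P1(miss), P3(miss)}

9 AABB tests over nodes [0, 1, 2, 8, 3, 7, 12, 4, 10]; 2 leaves entered; closest P13.

== RESULT ==
13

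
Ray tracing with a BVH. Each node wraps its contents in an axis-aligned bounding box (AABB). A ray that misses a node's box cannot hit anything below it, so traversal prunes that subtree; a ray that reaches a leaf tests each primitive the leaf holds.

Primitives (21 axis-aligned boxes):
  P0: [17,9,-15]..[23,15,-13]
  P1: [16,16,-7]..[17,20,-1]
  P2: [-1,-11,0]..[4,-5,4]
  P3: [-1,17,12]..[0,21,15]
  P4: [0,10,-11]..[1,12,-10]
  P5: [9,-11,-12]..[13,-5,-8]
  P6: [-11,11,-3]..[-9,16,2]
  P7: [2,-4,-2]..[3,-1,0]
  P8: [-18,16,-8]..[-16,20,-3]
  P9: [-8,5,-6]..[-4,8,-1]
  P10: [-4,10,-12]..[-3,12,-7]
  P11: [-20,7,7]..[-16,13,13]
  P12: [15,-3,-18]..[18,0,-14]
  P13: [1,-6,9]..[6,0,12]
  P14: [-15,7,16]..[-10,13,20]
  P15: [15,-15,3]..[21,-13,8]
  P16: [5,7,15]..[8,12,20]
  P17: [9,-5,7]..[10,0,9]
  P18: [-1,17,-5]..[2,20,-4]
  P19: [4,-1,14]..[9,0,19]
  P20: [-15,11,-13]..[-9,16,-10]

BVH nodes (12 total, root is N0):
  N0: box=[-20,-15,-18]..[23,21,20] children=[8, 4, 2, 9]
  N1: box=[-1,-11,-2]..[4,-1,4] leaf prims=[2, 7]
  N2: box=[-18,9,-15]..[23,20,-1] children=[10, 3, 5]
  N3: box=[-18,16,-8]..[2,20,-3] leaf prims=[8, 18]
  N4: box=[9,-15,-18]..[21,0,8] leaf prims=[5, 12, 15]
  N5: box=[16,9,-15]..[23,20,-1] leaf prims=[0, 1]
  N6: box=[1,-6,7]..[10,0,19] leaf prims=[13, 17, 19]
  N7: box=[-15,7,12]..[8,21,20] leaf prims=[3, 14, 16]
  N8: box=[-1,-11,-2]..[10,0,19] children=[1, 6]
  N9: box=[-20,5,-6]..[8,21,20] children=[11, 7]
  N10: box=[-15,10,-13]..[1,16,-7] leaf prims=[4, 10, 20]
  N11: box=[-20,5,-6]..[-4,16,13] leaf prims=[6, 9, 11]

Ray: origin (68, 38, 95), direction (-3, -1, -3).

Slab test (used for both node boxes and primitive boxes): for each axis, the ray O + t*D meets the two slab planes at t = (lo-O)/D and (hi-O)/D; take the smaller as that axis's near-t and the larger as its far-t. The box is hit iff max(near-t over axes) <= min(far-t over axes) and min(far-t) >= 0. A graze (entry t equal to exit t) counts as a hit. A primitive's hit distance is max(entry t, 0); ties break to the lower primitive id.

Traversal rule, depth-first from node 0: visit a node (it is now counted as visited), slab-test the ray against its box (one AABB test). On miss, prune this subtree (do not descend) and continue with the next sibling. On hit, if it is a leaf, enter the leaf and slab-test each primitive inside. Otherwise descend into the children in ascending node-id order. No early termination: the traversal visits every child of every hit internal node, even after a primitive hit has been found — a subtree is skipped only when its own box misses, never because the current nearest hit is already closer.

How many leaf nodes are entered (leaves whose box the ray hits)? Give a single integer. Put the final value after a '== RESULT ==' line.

Trace the traversal:
N0 x:[15,88/3] y:[17,53] z:[25,113/3] -> hit [25,88/3], descend [2, 4, 8, 9]
  N2 x:[15,86/3] y:[18,29] z:[32,110/3] -> miss, prune
  N4 x:[47/3,59/3] y:[38,53] z:[29,113/3] -> miss, prune
  N8 x:[58/3,23] y:[38,49] z:[76/3,97/3] -> miss, prune
  N9 x:[20,88/3] y:[17,33] z:[25,101/3] -> hit [25,88/3], descend [7, 11]
    N7 x:[20,83/3] y:[17,31] z:[25,83/3] -> hit [25,83/3] leaf, test {P3(miss), P14@t=26, P16(miss)}
    N11 x:[24,88/3] y:[22,33] z:[82/3,101/3] -> hit [82/3,88/3] leaf, test {P6(miss), P9(miss), P11@t=28}

Visited [0, 2, 4, 8, 9, 7, 11]. Tests: 7 box, 2 leaf. Nearest: P14.

== RESULT ==
2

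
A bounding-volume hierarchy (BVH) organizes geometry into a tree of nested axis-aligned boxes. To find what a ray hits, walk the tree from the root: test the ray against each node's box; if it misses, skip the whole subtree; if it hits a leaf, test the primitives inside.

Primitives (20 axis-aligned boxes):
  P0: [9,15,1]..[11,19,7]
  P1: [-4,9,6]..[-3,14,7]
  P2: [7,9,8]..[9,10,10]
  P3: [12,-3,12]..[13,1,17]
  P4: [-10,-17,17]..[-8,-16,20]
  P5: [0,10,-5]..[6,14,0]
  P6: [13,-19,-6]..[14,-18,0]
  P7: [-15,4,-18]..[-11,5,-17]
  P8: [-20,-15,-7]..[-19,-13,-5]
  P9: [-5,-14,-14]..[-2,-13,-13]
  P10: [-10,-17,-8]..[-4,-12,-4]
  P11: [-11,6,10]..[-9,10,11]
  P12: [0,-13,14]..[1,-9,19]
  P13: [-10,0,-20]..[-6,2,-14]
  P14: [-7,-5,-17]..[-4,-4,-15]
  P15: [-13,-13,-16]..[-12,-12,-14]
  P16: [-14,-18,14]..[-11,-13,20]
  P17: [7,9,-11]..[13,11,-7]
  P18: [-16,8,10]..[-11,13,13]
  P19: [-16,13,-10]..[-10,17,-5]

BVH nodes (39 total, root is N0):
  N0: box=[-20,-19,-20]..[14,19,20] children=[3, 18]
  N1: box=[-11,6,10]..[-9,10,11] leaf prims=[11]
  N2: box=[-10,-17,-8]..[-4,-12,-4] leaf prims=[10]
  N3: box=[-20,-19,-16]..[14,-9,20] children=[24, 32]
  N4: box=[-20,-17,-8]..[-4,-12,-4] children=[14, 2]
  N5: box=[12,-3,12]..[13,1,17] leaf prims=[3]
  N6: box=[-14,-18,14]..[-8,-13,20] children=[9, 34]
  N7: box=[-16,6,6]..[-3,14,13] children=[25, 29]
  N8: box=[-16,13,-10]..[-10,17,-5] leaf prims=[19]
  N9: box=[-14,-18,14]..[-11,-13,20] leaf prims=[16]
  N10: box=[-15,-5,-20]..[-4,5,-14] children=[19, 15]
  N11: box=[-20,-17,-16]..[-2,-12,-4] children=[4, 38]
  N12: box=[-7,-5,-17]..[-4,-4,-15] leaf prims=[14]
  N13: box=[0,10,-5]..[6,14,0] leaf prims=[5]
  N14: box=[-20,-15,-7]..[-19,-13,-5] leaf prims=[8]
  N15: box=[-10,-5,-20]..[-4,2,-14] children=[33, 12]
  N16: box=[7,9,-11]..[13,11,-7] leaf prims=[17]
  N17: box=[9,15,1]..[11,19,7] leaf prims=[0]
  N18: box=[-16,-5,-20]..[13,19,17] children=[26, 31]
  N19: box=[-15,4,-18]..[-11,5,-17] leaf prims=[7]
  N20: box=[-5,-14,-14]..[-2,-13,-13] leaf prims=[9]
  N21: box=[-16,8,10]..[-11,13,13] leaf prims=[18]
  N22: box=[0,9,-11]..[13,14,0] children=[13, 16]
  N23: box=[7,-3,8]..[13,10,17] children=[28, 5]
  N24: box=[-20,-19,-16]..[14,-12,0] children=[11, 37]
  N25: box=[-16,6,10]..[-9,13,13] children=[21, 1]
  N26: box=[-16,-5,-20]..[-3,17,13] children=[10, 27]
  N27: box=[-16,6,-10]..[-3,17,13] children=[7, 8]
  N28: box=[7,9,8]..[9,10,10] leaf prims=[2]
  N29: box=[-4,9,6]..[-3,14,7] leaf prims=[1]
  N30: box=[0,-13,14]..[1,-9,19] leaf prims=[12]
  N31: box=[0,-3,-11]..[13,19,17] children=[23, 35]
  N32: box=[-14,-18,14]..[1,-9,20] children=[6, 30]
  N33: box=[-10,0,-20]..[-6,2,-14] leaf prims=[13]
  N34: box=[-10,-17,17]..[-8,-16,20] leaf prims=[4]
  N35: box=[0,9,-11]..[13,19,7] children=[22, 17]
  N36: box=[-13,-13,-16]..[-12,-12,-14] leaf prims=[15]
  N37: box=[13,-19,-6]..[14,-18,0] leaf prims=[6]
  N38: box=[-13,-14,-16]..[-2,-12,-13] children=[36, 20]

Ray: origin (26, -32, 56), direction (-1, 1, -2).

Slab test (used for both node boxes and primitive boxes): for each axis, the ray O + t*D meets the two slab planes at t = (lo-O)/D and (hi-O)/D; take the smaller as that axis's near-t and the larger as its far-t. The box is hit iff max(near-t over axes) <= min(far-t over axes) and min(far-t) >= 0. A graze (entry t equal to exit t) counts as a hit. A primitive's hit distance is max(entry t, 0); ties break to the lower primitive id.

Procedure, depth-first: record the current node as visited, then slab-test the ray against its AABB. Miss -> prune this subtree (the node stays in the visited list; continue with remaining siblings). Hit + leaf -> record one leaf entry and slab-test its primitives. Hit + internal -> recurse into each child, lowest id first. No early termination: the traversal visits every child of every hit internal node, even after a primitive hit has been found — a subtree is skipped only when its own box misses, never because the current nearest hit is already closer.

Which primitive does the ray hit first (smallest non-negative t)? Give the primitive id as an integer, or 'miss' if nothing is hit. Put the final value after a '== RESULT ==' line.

Trace the traversal:
N0 x:[12,46] y:[13,51] z:[18,38] -> hit [18,38], descend [3, 18]
  N3 x:[12,46] y:[13,23] z:[18,36] -> hit [18,23], descend [24, 32]
    N24 x:[12,46] y:[13,20] z:[28,36] -> miss, prune
    N32 x:[25,40] y:[14,23] z:[18,21] -> miss, prune
  N18 x:[13,42] y:[27,51] z:[39/2,38] -> hit [27,38], descend [26, 31]
    N26 x:[29,42] y:[27,49] z:[43/2,38] -> hit [29,38], descend [10, 27]
      N10 x:[30,41] y:[27,37] z:[35,38] -> hit [35,37], descend [15, 19]
        N15 x:[30,36] y:[27,34] z:[35,38] -> miss, prune
        N19 x:[37,41] y:[36,37] z:[73/2,37] -> hit [37,37] leaf, test {P7@t=37}
      N27 x:[29,42] y:[38,49] z:[43/2,33] -> miss, prune
    N31 x:[13,26] y:[29,51] z:[39/2,67/2] -> miss, prune

Summary -> nodes [0, 3, 24, 32, 18, 26, 10, 15, 19, 27, 31]; box-tests=11; leaf-entries=1; first=P7

== RESULT ==
7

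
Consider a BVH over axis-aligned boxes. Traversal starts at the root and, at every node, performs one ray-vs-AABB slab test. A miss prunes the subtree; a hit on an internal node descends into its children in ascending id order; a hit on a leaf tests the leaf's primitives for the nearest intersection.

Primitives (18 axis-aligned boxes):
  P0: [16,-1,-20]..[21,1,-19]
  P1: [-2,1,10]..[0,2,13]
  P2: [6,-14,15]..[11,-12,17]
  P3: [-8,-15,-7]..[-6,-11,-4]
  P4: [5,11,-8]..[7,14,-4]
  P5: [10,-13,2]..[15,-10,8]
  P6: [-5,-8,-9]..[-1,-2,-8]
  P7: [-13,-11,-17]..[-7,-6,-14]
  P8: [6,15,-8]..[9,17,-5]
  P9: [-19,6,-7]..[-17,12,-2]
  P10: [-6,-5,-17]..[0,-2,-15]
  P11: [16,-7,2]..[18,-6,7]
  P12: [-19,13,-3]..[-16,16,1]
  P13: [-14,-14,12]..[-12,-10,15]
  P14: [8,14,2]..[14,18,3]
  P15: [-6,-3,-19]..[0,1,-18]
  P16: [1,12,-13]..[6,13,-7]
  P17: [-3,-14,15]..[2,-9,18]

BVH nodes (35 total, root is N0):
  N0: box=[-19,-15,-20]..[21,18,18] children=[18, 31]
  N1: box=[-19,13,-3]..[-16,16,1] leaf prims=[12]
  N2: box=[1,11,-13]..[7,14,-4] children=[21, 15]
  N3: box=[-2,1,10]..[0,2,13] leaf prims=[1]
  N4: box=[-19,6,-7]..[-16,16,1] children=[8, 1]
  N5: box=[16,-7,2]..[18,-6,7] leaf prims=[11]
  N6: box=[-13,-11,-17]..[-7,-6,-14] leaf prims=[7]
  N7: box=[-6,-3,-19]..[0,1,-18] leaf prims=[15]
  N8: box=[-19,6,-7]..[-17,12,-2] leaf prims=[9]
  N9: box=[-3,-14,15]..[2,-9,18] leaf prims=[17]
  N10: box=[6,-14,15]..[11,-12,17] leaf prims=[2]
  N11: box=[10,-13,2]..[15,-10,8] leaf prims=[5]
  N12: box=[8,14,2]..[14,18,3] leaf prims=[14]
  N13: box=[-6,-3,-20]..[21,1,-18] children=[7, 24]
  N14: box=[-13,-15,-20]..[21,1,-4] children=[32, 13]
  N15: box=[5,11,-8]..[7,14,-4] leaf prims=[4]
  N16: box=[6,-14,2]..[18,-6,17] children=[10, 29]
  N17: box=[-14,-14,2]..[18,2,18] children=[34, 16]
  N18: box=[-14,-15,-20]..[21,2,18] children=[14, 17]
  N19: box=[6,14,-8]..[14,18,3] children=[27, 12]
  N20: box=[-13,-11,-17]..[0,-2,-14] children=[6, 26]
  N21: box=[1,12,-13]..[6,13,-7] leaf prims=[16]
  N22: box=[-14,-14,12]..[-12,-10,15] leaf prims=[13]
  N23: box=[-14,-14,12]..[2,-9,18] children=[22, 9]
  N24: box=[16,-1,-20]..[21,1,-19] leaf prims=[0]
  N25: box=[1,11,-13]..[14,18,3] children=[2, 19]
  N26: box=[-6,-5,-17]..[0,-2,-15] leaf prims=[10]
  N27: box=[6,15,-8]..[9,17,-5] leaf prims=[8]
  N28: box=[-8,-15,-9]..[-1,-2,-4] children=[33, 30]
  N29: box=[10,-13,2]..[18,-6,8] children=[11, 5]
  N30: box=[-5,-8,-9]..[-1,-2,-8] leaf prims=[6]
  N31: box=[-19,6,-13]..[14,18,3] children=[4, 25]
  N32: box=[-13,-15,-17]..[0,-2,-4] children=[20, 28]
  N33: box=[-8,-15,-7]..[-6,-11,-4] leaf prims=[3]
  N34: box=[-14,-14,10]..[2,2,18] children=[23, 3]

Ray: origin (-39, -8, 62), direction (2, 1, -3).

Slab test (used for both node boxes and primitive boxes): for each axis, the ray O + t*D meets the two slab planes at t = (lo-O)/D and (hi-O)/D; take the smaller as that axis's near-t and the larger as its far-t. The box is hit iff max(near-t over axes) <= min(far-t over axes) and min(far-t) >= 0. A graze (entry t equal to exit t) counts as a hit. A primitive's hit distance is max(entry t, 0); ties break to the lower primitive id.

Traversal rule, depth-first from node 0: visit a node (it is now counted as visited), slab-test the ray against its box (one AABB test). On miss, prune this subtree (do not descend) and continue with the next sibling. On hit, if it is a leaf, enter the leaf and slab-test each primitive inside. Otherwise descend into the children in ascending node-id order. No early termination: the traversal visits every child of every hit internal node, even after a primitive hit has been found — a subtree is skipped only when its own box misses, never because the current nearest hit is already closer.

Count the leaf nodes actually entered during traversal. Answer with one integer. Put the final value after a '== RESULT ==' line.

Walk:
N0 x:[10,30] y:[-7,26] z:[44/3,82/3] -> hit [44/3,26], descend [18, 31]
  N18 x:[25/2,30] y:[-7,10] z:[44/3,82/3] -> miss, prune
  N31 x:[10,53/2] y:[14,26] z:[59/3,25] -> hit [59/3,25], descend [4, 25]
    N4 x:[10,23/2] y:[14,24] z:[61/3,23] -> miss, prune
    N25 x:[20,53/2] y:[19,26] z:[59/3,25] -> hit [20,25], descend [2, 19]
      N2 x:[20,23] y:[19,22] z:[22,25] -> hit [22,22], descend [15, 21]
        N15 x:[22,23] y:[19,22] z:[22,70/3] -> hit [22,22] leaf, test {P4@t=22}
        N21 x:[20,45/2] y:[20,21] z:[23,25] -> miss, prune
      N19 x:[45/2,53/2] y:[22,26] z:[59/3,70/3] -> hit [45/2,70/3], descend [12, 27]
        N12 x:[47/2,53/2] y:[22,26] z:[59/3,20] -> miss, prune
        N27 x:[45/2,24] y:[23,25] z:[67/3,70/3] -> hit [23,70/3] leaf, test {P8@t=23}

Summary -> nodes [0, 18, 31, 4, 25, 2, 15, 21, 19, 12, 27]; box-tests=11; leaf-entries=2; first=P4

== RESULT ==
2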